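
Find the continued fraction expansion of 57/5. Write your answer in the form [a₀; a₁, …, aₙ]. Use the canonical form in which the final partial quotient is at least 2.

57 ÷ 5 → quotient 11, remainder 2
5 ÷ 2 → quotient 2, remainder 1
2 ÷ 1 → quotient 2, remainder 0

[11; 2, 2]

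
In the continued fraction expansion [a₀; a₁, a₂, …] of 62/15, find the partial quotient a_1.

⌊62/15⌋ = 4, remainder 2
⌊15/2⌋ = 7, remainder 1

7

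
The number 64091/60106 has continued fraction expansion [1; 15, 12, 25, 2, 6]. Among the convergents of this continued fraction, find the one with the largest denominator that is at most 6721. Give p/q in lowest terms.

4841/4540

a_0 = 1: 1/1  (≤ bound)
a_1 = 15: 16/15  (≤ bound)
a_2 = 12: 193/181  (≤ bound)
a_3 = 25: 4841/4540  (≤ bound)
a_4 = 2: 9875/9261  (> 6721, stop)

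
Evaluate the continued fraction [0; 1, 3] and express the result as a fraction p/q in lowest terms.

3/4

a_0 = 0: 0/1
a_1 = 1: 1/1
a_2 = 3: 3/4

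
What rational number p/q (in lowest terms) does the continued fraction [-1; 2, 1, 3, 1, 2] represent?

Work from the innermost term outward:
Start with 2.
1 + 1/(2/1) = 1 + 1/2 = 3/2
3 + 1/(3/2) = 3 + 2/3 = 11/3
1 + 1/(11/3) = 1 + 3/11 = 14/11
2 + 1/(14/11) = 2 + 11/14 = 39/14
-1 + 1/(39/14) = -1 + 14/39 = -25/39

-25/39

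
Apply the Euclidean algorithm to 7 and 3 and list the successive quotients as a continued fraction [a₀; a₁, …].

⌊7/3⌋ = 2, remainder 1
⌊3/1⌋ = 3, remainder 0

[2; 3]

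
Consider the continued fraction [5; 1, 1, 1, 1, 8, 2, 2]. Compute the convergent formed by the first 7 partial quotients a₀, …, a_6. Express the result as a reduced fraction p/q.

510/91

Start with 2.
8 + 1/(2/1) = 8 + 1/2 = 17/2
1 + 1/(17/2) = 1 + 2/17 = 19/17
1 + 1/(19/17) = 1 + 17/19 = 36/19
1 + 1/(36/19) = 1 + 19/36 = 55/36
1 + 1/(55/36) = 1 + 36/55 = 91/55
5 + 1/(91/55) = 5 + 55/91 = 510/91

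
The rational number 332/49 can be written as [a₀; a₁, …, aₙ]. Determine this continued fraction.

[6; 1, 3, 2, 5]

Apply division with remainder until the remainder is 0:
⌊332/49⌋ = 6, remainder 38
⌊49/38⌋ = 1, remainder 11
⌊38/11⌋ = 3, remainder 5
⌊11/5⌋ = 2, remainder 1
⌊5/1⌋ = 5, remainder 0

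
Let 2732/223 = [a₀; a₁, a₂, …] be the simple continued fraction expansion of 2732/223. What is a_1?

Run the Euclidean algorithm, recording each quotient:
2732 ÷ 223 → quotient 12, remainder 56
223 ÷ 56 → quotient 3, remainder 55

3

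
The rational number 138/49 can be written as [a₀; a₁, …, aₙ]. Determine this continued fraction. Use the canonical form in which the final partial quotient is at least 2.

[2; 1, 4, 2, 4]

Repeatedly divide and take the remainder:
138 ÷ 49 → quotient 2, remainder 40
49 ÷ 40 → quotient 1, remainder 9
40 ÷ 9 → quotient 4, remainder 4
9 ÷ 4 → quotient 2, remainder 1
4 ÷ 1 → quotient 4, remainder 0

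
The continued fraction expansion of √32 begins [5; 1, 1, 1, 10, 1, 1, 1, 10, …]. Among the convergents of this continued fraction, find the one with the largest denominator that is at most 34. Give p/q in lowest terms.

a_0 = 5: 5/1  (≤ bound)
a_1 = 1: 6/1  (≤ bound)
a_2 = 1: 11/2  (≤ bound)
a_3 = 1: 17/3  (≤ bound)
a_4 = 10: 181/32  (≤ bound)
a_5 = 1: 198/35  (> 34, stop)

181/32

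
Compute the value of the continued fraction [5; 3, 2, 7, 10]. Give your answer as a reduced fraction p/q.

2787/527

Start with 10.
7 + 1/(10/1) = 7 + 1/10 = 71/10
2 + 1/(71/10) = 2 + 10/71 = 152/71
3 + 1/(152/71) = 3 + 71/152 = 527/152
5 + 1/(527/152) = 5 + 152/527 = 2787/527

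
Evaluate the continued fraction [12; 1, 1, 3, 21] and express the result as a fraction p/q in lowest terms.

1873/149

Use the convergent recurrence hₖ = aₖ·hₖ₋₁ + hₖ₋₂ (and likewise for the denominators kₖ):
a_0 = 12: 12/1
a_1 = 1: 13/1
a_2 = 1: 25/2
a_3 = 3: 88/7
a_4 = 21: 1873/149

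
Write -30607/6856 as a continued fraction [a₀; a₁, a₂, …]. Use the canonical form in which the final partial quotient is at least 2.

[-5; 1, 1, 6, 2, 60, 1, 3]

Repeatedly divide and take the remainder:
-30607 = -5·6856 + 3673, so a_0 = -5
6856 = 1·3673 + 3183, so a_1 = 1
3673 = 1·3183 + 490, so a_2 = 1
3183 = 6·490 + 243, so a_3 = 6
490 = 2·243 + 4, so a_4 = 2
243 = 60·4 + 3, so a_5 = 60
4 = 1·3 + 1, so a_6 = 1
3 = 3·1 + 0, so a_7 = 3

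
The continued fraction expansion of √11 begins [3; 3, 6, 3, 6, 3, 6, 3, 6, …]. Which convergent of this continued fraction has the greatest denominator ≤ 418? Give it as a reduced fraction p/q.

a_0 = 3: 3/1  (≤ bound)
a_1 = 3: 10/3  (≤ bound)
a_2 = 6: 63/19  (≤ bound)
a_3 = 3: 199/60  (≤ bound)
a_4 = 6: 1257/379  (≤ bound)
a_5 = 3: 3970/1197  (> 418, stop)

1257/379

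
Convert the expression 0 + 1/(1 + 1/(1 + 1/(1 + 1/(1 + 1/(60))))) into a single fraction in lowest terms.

Compute successive convergents:
a_0 = 0: 0/1
a_1 = 1: 1/1
a_2 = 1: 1/2
a_3 = 1: 2/3
a_4 = 1: 3/5
a_5 = 60: 182/303

182/303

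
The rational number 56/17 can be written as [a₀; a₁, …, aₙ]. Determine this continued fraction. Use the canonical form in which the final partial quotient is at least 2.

[3; 3, 2, 2]

⌊56/17⌋ = 3, remainder 5
⌊17/5⌋ = 3, remainder 2
⌊5/2⌋ = 2, remainder 1
⌊2/1⌋ = 2, remainder 0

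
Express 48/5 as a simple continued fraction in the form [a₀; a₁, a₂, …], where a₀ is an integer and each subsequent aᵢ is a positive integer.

[9; 1, 1, 2]

48 ÷ 5 → quotient 9, remainder 3
5 ÷ 3 → quotient 1, remainder 2
3 ÷ 2 → quotient 1, remainder 1
2 ÷ 1 → quotient 2, remainder 0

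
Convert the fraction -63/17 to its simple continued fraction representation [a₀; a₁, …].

⌊-63/17⌋ = -4, remainder 5
⌊17/5⌋ = 3, remainder 2
⌊5/2⌋ = 2, remainder 1
⌊2/1⌋ = 2, remainder 0

[-4; 3, 2, 2]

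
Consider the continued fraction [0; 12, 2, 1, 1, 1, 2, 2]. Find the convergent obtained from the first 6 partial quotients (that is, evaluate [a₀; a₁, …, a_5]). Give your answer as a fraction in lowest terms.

8/99

Use the convergent recurrence hₖ = aₖ·hₖ₋₁ + hₖ₋₂ (and likewise for the denominators kₖ):
a_0 = 0: 0/1
a_1 = 12: 1/12
a_2 = 2: 2/25
a_3 = 1: 3/37
a_4 = 1: 5/62
a_5 = 1: 8/99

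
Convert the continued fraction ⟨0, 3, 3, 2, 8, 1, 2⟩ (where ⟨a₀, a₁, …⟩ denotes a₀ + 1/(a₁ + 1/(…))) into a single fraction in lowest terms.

191/628

Start with 2.
1 + 1/(2/1) = 1 + 1/2 = 3/2
8 + 1/(3/2) = 8 + 2/3 = 26/3
2 + 1/(26/3) = 2 + 3/26 = 55/26
3 + 1/(55/26) = 3 + 26/55 = 191/55
3 + 1/(191/55) = 3 + 55/191 = 628/191
0 + 1/(628/191) = 0 + 191/628 = 191/628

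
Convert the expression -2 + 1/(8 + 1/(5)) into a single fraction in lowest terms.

-77/41

a_0 = -2: -2/1
a_1 = 8: -15/8
a_2 = 5: -77/41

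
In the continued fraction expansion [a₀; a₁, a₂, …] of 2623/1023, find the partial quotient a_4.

2

Repeatedly divide and take the remainder:
⌊2623/1023⌋ = 2, remainder 577
⌊1023/577⌋ = 1, remainder 446
⌊577/446⌋ = 1, remainder 131
⌊446/131⌋ = 3, remainder 53
⌊131/53⌋ = 2, remainder 25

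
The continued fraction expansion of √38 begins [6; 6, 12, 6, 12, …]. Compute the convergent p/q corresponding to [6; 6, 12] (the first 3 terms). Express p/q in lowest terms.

Start with 12.
6 + 1/(12/1) = 6 + 1/12 = 73/12
6 + 1/(73/12) = 6 + 12/73 = 450/73

450/73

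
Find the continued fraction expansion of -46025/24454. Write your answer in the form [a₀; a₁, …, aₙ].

[-2; 8, 2, 13, 2, 51]

-46025 = -2·24454 + 2883, so a_0 = -2
24454 = 8·2883 + 1390, so a_1 = 8
2883 = 2·1390 + 103, so a_2 = 2
1390 = 13·103 + 51, so a_3 = 13
103 = 2·51 + 1, so a_4 = 2
51 = 51·1 + 0, so a_5 = 51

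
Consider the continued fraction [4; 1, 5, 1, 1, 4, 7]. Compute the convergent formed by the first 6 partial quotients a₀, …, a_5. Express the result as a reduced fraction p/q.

286/59

Start with 4.
1 + 1/(4/1) = 1 + 1/4 = 5/4
1 + 1/(5/4) = 1 + 4/5 = 9/5
5 + 1/(9/5) = 5 + 5/9 = 50/9
1 + 1/(50/9) = 1 + 9/50 = 59/50
4 + 1/(59/50) = 4 + 50/59 = 286/59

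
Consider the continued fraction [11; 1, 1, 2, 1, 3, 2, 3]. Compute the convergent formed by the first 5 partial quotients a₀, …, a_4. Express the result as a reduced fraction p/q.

Build up convergents one term at a time:
a_0 = 11: 11/1
a_1 = 1: 12/1
a_2 = 1: 23/2
a_3 = 2: 58/5
a_4 = 1: 81/7

81/7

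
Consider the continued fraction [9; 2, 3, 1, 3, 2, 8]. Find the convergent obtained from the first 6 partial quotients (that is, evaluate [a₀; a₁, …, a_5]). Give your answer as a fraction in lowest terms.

a_0 = 9: 9/1
a_1 = 2: 19/2
a_2 = 3: 66/7
a_3 = 1: 85/9
a_4 = 3: 321/34
a_5 = 2: 727/77

727/77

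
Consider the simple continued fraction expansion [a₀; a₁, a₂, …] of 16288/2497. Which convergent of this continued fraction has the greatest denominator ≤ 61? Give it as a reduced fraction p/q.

287/44

a_0 = 6: 6/1  (≤ bound)
a_1 = 1: 7/1  (≤ bound)
a_2 = 1: 13/2  (≤ bound)
a_3 = 10: 137/21  (≤ bound)
a_4 = 2: 287/44  (≤ bound)
a_5 = 1: 424/65  (> 61, stop)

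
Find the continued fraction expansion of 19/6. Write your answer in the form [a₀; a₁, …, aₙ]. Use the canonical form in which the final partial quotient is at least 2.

[3; 6]

19 = 3·6 + 1, so a_0 = 3
6 = 6·1 + 0, so a_1 = 6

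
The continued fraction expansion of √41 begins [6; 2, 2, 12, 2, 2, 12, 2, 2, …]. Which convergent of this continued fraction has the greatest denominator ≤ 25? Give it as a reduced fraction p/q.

32/5

a_0 = 6: 6/1  (≤ bound)
a_1 = 2: 13/2  (≤ bound)
a_2 = 2: 32/5  (≤ bound)
a_3 = 12: 397/62  (> 25, stop)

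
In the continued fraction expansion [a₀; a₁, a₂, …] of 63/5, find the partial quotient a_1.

Apply division with remainder until the remainder is 0:
63 ÷ 5 → quotient 12, remainder 3
5 ÷ 3 → quotient 1, remainder 2

1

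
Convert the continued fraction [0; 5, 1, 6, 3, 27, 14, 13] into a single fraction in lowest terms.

110269/646569

Starting at the tail and folding back:
Start with 13.
14 + 1/(13/1) = 14 + 1/13 = 183/13
27 + 1/(183/13) = 27 + 13/183 = 4954/183
3 + 1/(4954/183) = 3 + 183/4954 = 15045/4954
6 + 1/(15045/4954) = 6 + 4954/15045 = 95224/15045
1 + 1/(95224/15045) = 1 + 15045/95224 = 110269/95224
5 + 1/(110269/95224) = 5 + 95224/110269 = 646569/110269
0 + 1/(646569/110269) = 0 + 110269/646569 = 110269/646569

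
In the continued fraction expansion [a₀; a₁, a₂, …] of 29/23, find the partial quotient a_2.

⌊29/23⌋ = 1, remainder 6
⌊23/6⌋ = 3, remainder 5
⌊6/5⌋ = 1, remainder 1

1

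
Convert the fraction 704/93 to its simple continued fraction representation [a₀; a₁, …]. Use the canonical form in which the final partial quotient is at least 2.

[7; 1, 1, 3, 13]

704 ÷ 93 → quotient 7, remainder 53
93 ÷ 53 → quotient 1, remainder 40
53 ÷ 40 → quotient 1, remainder 13
40 ÷ 13 → quotient 3, remainder 1
13 ÷ 1 → quotient 13, remainder 0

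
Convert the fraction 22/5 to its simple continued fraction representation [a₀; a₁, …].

[4; 2, 2]

Apply division with remainder until the remainder is 0:
22 ÷ 5 → quotient 4, remainder 2
5 ÷ 2 → quotient 2, remainder 1
2 ÷ 1 → quotient 2, remainder 0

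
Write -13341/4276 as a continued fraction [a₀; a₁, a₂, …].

⌊-13341/4276⌋ = -4, remainder 3763
⌊4276/3763⌋ = 1, remainder 513
⌊3763/513⌋ = 7, remainder 172
⌊513/172⌋ = 2, remainder 169
⌊172/169⌋ = 1, remainder 3
⌊169/3⌋ = 56, remainder 1
⌊3/1⌋ = 3, remainder 0

[-4; 1, 7, 2, 1, 56, 3]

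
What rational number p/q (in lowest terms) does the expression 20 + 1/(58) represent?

1161/58

Start with 58.
20 + 1/(58/1) = 20 + 1/58 = 1161/58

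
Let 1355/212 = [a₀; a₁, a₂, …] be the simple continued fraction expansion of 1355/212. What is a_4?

4

⌊1355/212⌋ = 6, remainder 83
⌊212/83⌋ = 2, remainder 46
⌊83/46⌋ = 1, remainder 37
⌊46/37⌋ = 1, remainder 9
⌊37/9⌋ = 4, remainder 1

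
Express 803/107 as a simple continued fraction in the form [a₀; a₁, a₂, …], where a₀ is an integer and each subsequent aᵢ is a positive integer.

Apply division with remainder until the remainder is 0:
⌊803/107⌋ = 7, remainder 54
⌊107/54⌋ = 1, remainder 53
⌊54/53⌋ = 1, remainder 1
⌊53/1⌋ = 53, remainder 0

[7; 1, 1, 53]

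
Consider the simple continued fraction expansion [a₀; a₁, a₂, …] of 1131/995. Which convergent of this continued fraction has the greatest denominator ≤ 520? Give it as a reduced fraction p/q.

158/139

List convergents until the denominator exceeds the bound:
a_0 = 1: 1/1  (≤ bound)
a_1 = 7: 8/7  (≤ bound)
a_2 = 3: 25/22  (≤ bound)
a_3 = 6: 158/139  (≤ bound)
a_4 = 7: 1131/995  (> 520, stop)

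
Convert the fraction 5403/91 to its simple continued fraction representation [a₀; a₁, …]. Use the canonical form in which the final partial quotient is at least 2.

[59; 2, 1, 2, 11]

⌊5403/91⌋ = 59, remainder 34
⌊91/34⌋ = 2, remainder 23
⌊34/23⌋ = 1, remainder 11
⌊23/11⌋ = 2, remainder 1
⌊11/1⌋ = 11, remainder 0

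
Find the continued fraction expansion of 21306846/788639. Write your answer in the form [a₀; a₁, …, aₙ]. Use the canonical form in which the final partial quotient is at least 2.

[27; 58, 55, 2, 13, 9]

21306846 ÷ 788639 → quotient 27, remainder 13593
788639 ÷ 13593 → quotient 58, remainder 245
13593 ÷ 245 → quotient 55, remainder 118
245 ÷ 118 → quotient 2, remainder 9
118 ÷ 9 → quotient 13, remainder 1
9 ÷ 1 → quotient 9, remainder 0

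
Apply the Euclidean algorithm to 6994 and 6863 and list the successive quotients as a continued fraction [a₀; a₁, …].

Run the Euclidean algorithm, recording each quotient:
6994 ÷ 6863 → quotient 1, remainder 131
6863 ÷ 131 → quotient 52, remainder 51
131 ÷ 51 → quotient 2, remainder 29
51 ÷ 29 → quotient 1, remainder 22
29 ÷ 22 → quotient 1, remainder 7
22 ÷ 7 → quotient 3, remainder 1
7 ÷ 1 → quotient 7, remainder 0

[1; 52, 2, 1, 1, 3, 7]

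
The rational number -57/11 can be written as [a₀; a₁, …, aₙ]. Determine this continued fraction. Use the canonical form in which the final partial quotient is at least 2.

[-6; 1, 4, 2]

⌊-57/11⌋ = -6, remainder 9
⌊11/9⌋ = 1, remainder 2
⌊9/2⌋ = 4, remainder 1
⌊2/1⌋ = 2, remainder 0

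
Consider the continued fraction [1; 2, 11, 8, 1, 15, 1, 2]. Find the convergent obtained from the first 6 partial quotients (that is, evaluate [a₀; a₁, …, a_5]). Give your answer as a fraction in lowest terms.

Start with 15.
1 + 1/(15/1) = 1 + 1/15 = 16/15
8 + 1/(16/15) = 8 + 15/16 = 143/16
11 + 1/(143/16) = 11 + 16/143 = 1589/143
2 + 1/(1589/143) = 2 + 143/1589 = 3321/1589
1 + 1/(3321/1589) = 1 + 1589/3321 = 4910/3321

4910/3321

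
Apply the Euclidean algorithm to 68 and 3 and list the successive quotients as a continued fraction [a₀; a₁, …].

[22; 1, 2]

Repeatedly divide and take the remainder:
⌊68/3⌋ = 22, remainder 2
⌊3/2⌋ = 1, remainder 1
⌊2/1⌋ = 2, remainder 0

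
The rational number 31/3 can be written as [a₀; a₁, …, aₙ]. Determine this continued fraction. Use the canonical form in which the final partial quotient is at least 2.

[10; 3]

31 = 10·3 + 1, so a_0 = 10
3 = 3·1 + 0, so a_1 = 3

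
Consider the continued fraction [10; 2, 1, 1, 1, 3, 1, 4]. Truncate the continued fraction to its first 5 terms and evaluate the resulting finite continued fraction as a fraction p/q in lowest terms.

83/8

Start with 1.
1 + 1/(1/1) = 1 + 1/1 = 2/1
1 + 1/(2/1) = 1 + 1/2 = 3/2
2 + 1/(3/2) = 2 + 2/3 = 8/3
10 + 1/(8/3) = 10 + 3/8 = 83/8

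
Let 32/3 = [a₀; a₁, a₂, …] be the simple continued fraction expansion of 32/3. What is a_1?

32 ÷ 3 → quotient 10, remainder 2
3 ÷ 2 → quotient 1, remainder 1

1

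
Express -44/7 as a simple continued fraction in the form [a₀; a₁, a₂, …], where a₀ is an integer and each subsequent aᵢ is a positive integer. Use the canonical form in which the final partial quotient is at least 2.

[-7; 1, 2, 2]

⌊-44/7⌋ = -7, remainder 5
⌊7/5⌋ = 1, remainder 2
⌊5/2⌋ = 2, remainder 1
⌊2/1⌋ = 2, remainder 0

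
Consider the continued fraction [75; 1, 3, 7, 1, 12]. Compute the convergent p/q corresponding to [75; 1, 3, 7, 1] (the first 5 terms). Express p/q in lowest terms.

2500/33

a_0 = 75: 75/1
a_1 = 1: 76/1
a_2 = 3: 303/4
a_3 = 7: 2197/29
a_4 = 1: 2500/33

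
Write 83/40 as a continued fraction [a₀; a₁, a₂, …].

Repeatedly divide and take the remainder:
83 = 2·40 + 3, so a_0 = 2
40 = 13·3 + 1, so a_1 = 13
3 = 3·1 + 0, so a_2 = 3

[2; 13, 3]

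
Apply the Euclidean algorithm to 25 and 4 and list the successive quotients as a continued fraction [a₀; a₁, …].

Run the Euclidean algorithm, recording each quotient:
⌊25/4⌋ = 6, remainder 1
⌊4/1⌋ = 4, remainder 0

[6; 4]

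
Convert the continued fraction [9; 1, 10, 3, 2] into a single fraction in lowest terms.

783/79

Build up convergents one term at a time:
a_0 = 9: 9/1
a_1 = 1: 10/1
a_2 = 10: 109/11
a_3 = 3: 337/34
a_4 = 2: 783/79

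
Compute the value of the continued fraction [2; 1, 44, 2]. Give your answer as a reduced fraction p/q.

Use the convergent recurrence hₖ = aₖ·hₖ₋₁ + hₖ₋₂ (and likewise for the denominators kₖ):
a_0 = 2: 2/1
a_1 = 1: 3/1
a_2 = 44: 134/45
a_3 = 2: 271/91

271/91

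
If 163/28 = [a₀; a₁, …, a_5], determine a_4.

1

Repeatedly divide and take the remainder:
⌊163/28⌋ = 5, remainder 23
⌊28/23⌋ = 1, remainder 5
⌊23/5⌋ = 4, remainder 3
⌊5/3⌋ = 1, remainder 2
⌊3/2⌋ = 1, remainder 1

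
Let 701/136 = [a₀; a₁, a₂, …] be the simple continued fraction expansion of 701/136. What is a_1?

6

Repeatedly divide and take the remainder:
701 ÷ 136 → quotient 5, remainder 21
136 ÷ 21 → quotient 6, remainder 10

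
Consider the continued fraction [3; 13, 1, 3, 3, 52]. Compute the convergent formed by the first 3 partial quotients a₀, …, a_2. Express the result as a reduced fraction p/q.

Compute successive convergents:
a_0 = 3: 3/1
a_1 = 13: 40/13
a_2 = 1: 43/14

43/14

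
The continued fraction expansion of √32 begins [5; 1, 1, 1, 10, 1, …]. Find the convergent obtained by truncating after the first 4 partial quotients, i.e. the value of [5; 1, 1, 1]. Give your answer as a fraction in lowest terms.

17/3

a_0 = 5: 5/1
a_1 = 1: 6/1
a_2 = 1: 11/2
a_3 = 1: 17/3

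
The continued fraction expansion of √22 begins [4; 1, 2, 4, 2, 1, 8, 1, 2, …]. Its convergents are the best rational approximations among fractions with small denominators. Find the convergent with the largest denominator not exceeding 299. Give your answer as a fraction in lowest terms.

List convergents until the denominator exceeds the bound:
a_0 = 4: 4/1  (≤ bound)
a_1 = 1: 5/1  (≤ bound)
a_2 = 2: 14/3  (≤ bound)
a_3 = 4: 61/13  (≤ bound)
a_4 = 2: 136/29  (≤ bound)
a_5 = 1: 197/42  (≤ bound)
a_6 = 8: 1712/365  (> 299, stop)

197/42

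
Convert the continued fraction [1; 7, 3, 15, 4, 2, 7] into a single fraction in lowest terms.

26036/22909

Start with 7.
2 + 1/(7/1) = 2 + 1/7 = 15/7
4 + 1/(15/7) = 4 + 7/15 = 67/15
15 + 1/(67/15) = 15 + 15/67 = 1020/67
3 + 1/(1020/67) = 3 + 67/1020 = 3127/1020
7 + 1/(3127/1020) = 7 + 1020/3127 = 22909/3127
1 + 1/(22909/3127) = 1 + 3127/22909 = 26036/22909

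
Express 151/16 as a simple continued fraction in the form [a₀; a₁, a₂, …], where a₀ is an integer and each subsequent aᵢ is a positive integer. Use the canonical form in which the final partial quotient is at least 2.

⌊151/16⌋ = 9, remainder 7
⌊16/7⌋ = 2, remainder 2
⌊7/2⌋ = 3, remainder 1
⌊2/1⌋ = 2, remainder 0

[9; 2, 3, 2]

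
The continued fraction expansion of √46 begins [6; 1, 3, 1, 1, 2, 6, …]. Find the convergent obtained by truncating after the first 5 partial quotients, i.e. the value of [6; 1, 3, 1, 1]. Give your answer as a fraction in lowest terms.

Start with 1.
1 + 1/(1/1) = 1 + 1/1 = 2/1
3 + 1/(2/1) = 3 + 1/2 = 7/2
1 + 1/(7/2) = 1 + 2/7 = 9/7
6 + 1/(9/7) = 6 + 7/9 = 61/9

61/9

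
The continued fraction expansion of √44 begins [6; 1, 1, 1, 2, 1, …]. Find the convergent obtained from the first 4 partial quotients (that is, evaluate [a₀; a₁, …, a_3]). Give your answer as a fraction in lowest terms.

a_0 = 6: 6/1
a_1 = 1: 7/1
a_2 = 1: 13/2
a_3 = 1: 20/3

20/3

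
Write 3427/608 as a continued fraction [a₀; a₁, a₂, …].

Run the Euclidean algorithm, recording each quotient:
3427 = 5·608 + 387, so a_0 = 5
608 = 1·387 + 221, so a_1 = 1
387 = 1·221 + 166, so a_2 = 1
221 = 1·166 + 55, so a_3 = 1
166 = 3·55 + 1, so a_4 = 3
55 = 55·1 + 0, so a_5 = 55

[5; 1, 1, 1, 3, 55]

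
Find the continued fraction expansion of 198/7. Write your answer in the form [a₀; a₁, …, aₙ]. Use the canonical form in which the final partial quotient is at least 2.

[28; 3, 2]

198 ÷ 7 → quotient 28, remainder 2
7 ÷ 2 → quotient 3, remainder 1
2 ÷ 1 → quotient 2, remainder 0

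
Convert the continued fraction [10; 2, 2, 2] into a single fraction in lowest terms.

125/12

Collapse the nested fraction from the inside out:
Start with 2.
2 + 1/(2/1) = 2 + 1/2 = 5/2
2 + 1/(5/2) = 2 + 2/5 = 12/5
10 + 1/(12/5) = 10 + 5/12 = 125/12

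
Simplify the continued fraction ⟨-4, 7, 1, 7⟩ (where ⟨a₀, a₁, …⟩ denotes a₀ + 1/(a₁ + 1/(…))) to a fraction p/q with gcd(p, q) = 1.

-244/63

Start with 7.
1 + 1/(7/1) = 1 + 1/7 = 8/7
7 + 1/(8/7) = 7 + 7/8 = 63/8
-4 + 1/(63/8) = -4 + 8/63 = -244/63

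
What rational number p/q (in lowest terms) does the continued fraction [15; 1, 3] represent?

63/4

Start with 3.
1 + 1/(3/1) = 1 + 1/3 = 4/3
15 + 1/(4/3) = 15 + 3/4 = 63/4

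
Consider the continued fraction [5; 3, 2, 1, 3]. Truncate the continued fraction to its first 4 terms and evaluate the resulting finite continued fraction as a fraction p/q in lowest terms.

Start with 1.
2 + 1/(1/1) = 2 + 1/1 = 3/1
3 + 1/(3/1) = 3 + 1/3 = 10/3
5 + 1/(10/3) = 5 + 3/10 = 53/10

53/10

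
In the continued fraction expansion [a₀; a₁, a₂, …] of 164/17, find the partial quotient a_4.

164 = 9·17 + 11, so a_0 = 9
17 = 1·11 + 6, so a_1 = 1
11 = 1·6 + 5, so a_2 = 1
6 = 1·5 + 1, so a_3 = 1
5 = 5·1 + 0, so a_4 = 5

5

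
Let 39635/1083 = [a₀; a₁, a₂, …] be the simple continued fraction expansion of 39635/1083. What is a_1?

1

Repeatedly divide and take the remainder:
39635 = 36·1083 + 647, so a_0 = 36
1083 = 1·647 + 436, so a_1 = 1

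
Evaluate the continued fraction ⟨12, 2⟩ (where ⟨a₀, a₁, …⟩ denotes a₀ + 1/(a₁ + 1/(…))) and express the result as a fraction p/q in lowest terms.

Build up convergents one term at a time:
a_0 = 12: 12/1
a_1 = 2: 25/2

25/2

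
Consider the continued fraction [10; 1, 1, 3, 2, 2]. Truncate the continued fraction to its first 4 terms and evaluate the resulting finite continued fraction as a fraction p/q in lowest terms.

a_0 = 10: 10/1
a_1 = 1: 11/1
a_2 = 1: 21/2
a_3 = 3: 74/7

74/7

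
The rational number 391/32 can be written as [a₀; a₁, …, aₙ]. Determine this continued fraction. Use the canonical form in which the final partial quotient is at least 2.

[12; 4, 1, 1, 3]

⌊391/32⌋ = 12, remainder 7
⌊32/7⌋ = 4, remainder 4
⌊7/4⌋ = 1, remainder 3
⌊4/3⌋ = 1, remainder 1
⌊3/1⌋ = 3, remainder 0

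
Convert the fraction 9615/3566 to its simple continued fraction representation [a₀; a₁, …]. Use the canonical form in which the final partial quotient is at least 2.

[2; 1, 2, 3, 2, 2, 2, 26]

Repeatedly divide and take the remainder:
⌊9615/3566⌋ = 2, remainder 2483
⌊3566/2483⌋ = 1, remainder 1083
⌊2483/1083⌋ = 2, remainder 317
⌊1083/317⌋ = 3, remainder 132
⌊317/132⌋ = 2, remainder 53
⌊132/53⌋ = 2, remainder 26
⌊53/26⌋ = 2, remainder 1
⌊26/1⌋ = 26, remainder 0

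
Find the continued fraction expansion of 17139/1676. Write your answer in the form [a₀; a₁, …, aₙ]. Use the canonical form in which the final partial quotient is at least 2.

Repeatedly divide and take the remainder:
17139 ÷ 1676 → quotient 10, remainder 379
1676 ÷ 379 → quotient 4, remainder 160
379 ÷ 160 → quotient 2, remainder 59
160 ÷ 59 → quotient 2, remainder 42
59 ÷ 42 → quotient 1, remainder 17
42 ÷ 17 → quotient 2, remainder 8
17 ÷ 8 → quotient 2, remainder 1
8 ÷ 1 → quotient 8, remainder 0

[10; 4, 2, 2, 1, 2, 2, 8]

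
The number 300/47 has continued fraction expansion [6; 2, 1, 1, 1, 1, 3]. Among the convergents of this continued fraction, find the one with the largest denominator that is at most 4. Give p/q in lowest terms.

a_0 = 6: 6/1  (≤ bound)
a_1 = 2: 13/2  (≤ bound)
a_2 = 1: 19/3  (≤ bound)
a_3 = 1: 32/5  (> 4, stop)

19/3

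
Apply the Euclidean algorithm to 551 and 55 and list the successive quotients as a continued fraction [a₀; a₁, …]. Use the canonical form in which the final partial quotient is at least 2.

[10; 55]

551 ÷ 55 → quotient 10, remainder 1
55 ÷ 1 → quotient 55, remainder 0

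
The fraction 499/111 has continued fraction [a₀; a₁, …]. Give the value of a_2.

⌊499/111⌋ = 4, remainder 55
⌊111/55⌋ = 2, remainder 1
⌊55/1⌋ = 55, remainder 0

55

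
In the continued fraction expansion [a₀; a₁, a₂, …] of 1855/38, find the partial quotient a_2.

4

⌊1855/38⌋ = 48, remainder 31
⌊38/31⌋ = 1, remainder 7
⌊31/7⌋ = 4, remainder 3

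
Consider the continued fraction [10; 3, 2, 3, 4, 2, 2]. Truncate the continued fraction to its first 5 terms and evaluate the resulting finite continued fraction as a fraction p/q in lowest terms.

1060/103

Use the convergent recurrence hₖ = aₖ·hₖ₋₁ + hₖ₋₂ (and likewise for the denominators kₖ):
a_0 = 10: 10/1
a_1 = 3: 31/3
a_2 = 2: 72/7
a_3 = 3: 247/24
a_4 = 4: 1060/103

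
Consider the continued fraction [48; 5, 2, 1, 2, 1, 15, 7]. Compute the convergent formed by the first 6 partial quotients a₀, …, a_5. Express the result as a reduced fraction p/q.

Starting at the tail and folding back:
Start with 1.
2 + 1/(1/1) = 2 + 1/1 = 3/1
1 + 1/(3/1) = 1 + 1/3 = 4/3
2 + 1/(4/3) = 2 + 3/4 = 11/4
5 + 1/(11/4) = 5 + 4/11 = 59/11
48 + 1/(59/11) = 48 + 11/59 = 2843/59

2843/59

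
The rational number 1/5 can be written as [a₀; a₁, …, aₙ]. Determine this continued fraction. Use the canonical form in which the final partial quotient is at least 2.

[0; 5]

⌊1/5⌋ = 0, remainder 1
⌊5/1⌋ = 5, remainder 0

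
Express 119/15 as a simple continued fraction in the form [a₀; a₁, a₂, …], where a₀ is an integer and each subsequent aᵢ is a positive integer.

Run the Euclidean algorithm, recording each quotient:
⌊119/15⌋ = 7, remainder 14
⌊15/14⌋ = 1, remainder 1
⌊14/1⌋ = 14, remainder 0

[7; 1, 14]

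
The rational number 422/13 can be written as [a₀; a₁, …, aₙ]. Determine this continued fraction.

[32; 2, 6]

422 = 32·13 + 6, so a_0 = 32
13 = 2·6 + 1, so a_1 = 2
6 = 6·1 + 0, so a_2 = 6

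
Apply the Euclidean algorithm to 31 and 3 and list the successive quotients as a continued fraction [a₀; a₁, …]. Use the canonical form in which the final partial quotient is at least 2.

[10; 3]

⌊31/3⌋ = 10, remainder 1
⌊3/1⌋ = 3, remainder 0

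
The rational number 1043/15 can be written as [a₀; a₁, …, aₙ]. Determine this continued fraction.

[69; 1, 1, 7]

⌊1043/15⌋ = 69, remainder 8
⌊15/8⌋ = 1, remainder 7
⌊8/7⌋ = 1, remainder 1
⌊7/1⌋ = 7, remainder 0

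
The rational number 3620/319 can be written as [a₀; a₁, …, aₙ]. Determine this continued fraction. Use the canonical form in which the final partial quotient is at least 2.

[11; 2, 1, 6, 1, 13]

⌊3620/319⌋ = 11, remainder 111
⌊319/111⌋ = 2, remainder 97
⌊111/97⌋ = 1, remainder 14
⌊97/14⌋ = 6, remainder 13
⌊14/13⌋ = 1, remainder 1
⌊13/1⌋ = 13, remainder 0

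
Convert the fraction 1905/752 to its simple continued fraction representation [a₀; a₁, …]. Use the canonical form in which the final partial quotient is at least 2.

Run the Euclidean algorithm, recording each quotient:
1905 = 2·752 + 401, so a_0 = 2
752 = 1·401 + 351, so a_1 = 1
401 = 1·351 + 50, so a_2 = 1
351 = 7·50 + 1, so a_3 = 7
50 = 50·1 + 0, so a_4 = 50

[2; 1, 1, 7, 50]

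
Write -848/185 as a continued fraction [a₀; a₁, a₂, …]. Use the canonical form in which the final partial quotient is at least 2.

[-5; 2, 2, 2, 15]

-848 ÷ 185 → quotient -5, remainder 77
185 ÷ 77 → quotient 2, remainder 31
77 ÷ 31 → quotient 2, remainder 15
31 ÷ 15 → quotient 2, remainder 1
15 ÷ 1 → quotient 15, remainder 0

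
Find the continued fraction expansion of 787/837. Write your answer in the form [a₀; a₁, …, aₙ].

[0; 1, 15, 1, 2, 1, 5, 2]

787 = 0·837 + 787, so a_0 = 0
837 = 1·787 + 50, so a_1 = 1
787 = 15·50 + 37, so a_2 = 15
50 = 1·37 + 13, so a_3 = 1
37 = 2·13 + 11, so a_4 = 2
13 = 1·11 + 2, so a_5 = 1
11 = 5·2 + 1, so a_6 = 5
2 = 2·1 + 0, so a_7 = 2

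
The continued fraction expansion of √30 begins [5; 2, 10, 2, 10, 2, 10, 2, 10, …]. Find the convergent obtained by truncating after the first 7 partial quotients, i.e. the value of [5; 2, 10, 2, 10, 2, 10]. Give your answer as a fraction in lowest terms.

Build up convergents one term at a time:
a_0 = 5: 5/1
a_1 = 2: 11/2
a_2 = 10: 115/21
a_3 = 2: 241/44
a_4 = 10: 2525/461
a_5 = 2: 5291/966
a_6 = 10: 55435/10121

55435/10121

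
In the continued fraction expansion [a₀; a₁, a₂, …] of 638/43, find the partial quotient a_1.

1

638 ÷ 43 → quotient 14, remainder 36
43 ÷ 36 → quotient 1, remainder 7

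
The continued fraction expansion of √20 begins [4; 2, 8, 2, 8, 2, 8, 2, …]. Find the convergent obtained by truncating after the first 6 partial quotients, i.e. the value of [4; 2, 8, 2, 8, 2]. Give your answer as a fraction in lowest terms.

Start with 2.
8 + 1/(2/1) = 8 + 1/2 = 17/2
2 + 1/(17/2) = 2 + 2/17 = 36/17
8 + 1/(36/17) = 8 + 17/36 = 305/36
2 + 1/(305/36) = 2 + 36/305 = 646/305
4 + 1/(646/305) = 4 + 305/646 = 2889/646

2889/646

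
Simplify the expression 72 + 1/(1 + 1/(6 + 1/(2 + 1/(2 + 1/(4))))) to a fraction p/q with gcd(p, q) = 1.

11877/163

Work from the innermost term outward:
Start with 4.
2 + 1/(4/1) = 2 + 1/4 = 9/4
2 + 1/(9/4) = 2 + 4/9 = 22/9
6 + 1/(22/9) = 6 + 9/22 = 141/22
1 + 1/(141/22) = 1 + 22/141 = 163/141
72 + 1/(163/141) = 72 + 141/163 = 11877/163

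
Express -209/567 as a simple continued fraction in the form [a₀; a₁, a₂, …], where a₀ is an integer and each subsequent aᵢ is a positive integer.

[-1; 1, 1, 1, 2, 2, 14, 2]

Repeatedly divide and take the remainder:
-209 = -1·567 + 358, so a_0 = -1
567 = 1·358 + 209, so a_1 = 1
358 = 1·209 + 149, so a_2 = 1
209 = 1·149 + 60, so a_3 = 1
149 = 2·60 + 29, so a_4 = 2
60 = 2·29 + 2, so a_5 = 2
29 = 14·2 + 1, so a_6 = 14
2 = 2·1 + 0, so a_7 = 2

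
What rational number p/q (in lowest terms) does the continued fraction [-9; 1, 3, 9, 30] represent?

Collapse the nested fraction from the inside out:
Start with 30.
9 + 1/(30/1) = 9 + 1/30 = 271/30
3 + 1/(271/30) = 3 + 30/271 = 843/271
1 + 1/(843/271) = 1 + 271/843 = 1114/843
-9 + 1/(1114/843) = -9 + 843/1114 = -9183/1114

-9183/1114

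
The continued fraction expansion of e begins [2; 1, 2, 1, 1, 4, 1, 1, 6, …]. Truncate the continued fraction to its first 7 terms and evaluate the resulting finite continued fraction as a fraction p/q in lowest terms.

106/39

Compute successive convergents:
a_0 = 2: 2/1
a_1 = 1: 3/1
a_2 = 2: 8/3
a_3 = 1: 11/4
a_4 = 1: 19/7
a_5 = 4: 87/32
a_6 = 1: 106/39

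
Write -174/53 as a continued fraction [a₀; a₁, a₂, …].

[-4; 1, 2, 1, 1, 7]

Apply division with remainder until the remainder is 0:
-174 = -4·53 + 38, so a_0 = -4
53 = 1·38 + 15, so a_1 = 1
38 = 2·15 + 8, so a_2 = 2
15 = 1·8 + 7, so a_3 = 1
8 = 1·7 + 1, so a_4 = 1
7 = 7·1 + 0, so a_5 = 7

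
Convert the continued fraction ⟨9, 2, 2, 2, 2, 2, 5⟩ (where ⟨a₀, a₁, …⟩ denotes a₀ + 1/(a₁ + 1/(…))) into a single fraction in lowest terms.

3568/379

Start with 5.
2 + 1/(5/1) = 2 + 1/5 = 11/5
2 + 1/(11/5) = 2 + 5/11 = 27/11
2 + 1/(27/11) = 2 + 11/27 = 65/27
2 + 1/(65/27) = 2 + 27/65 = 157/65
2 + 1/(157/65) = 2 + 65/157 = 379/157
9 + 1/(379/157) = 9 + 157/379 = 3568/379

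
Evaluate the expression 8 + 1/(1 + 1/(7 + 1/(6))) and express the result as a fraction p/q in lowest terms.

a_0 = 8: 8/1
a_1 = 1: 9/1
a_2 = 7: 71/8
a_3 = 6: 435/49

435/49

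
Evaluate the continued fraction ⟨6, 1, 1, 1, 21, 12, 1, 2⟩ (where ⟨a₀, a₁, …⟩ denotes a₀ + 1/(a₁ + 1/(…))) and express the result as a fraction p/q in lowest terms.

Work from the innermost term outward:
Start with 2.
1 + 1/(2/1) = 1 + 1/2 = 3/2
12 + 1/(3/2) = 12 + 2/3 = 38/3
21 + 1/(38/3) = 21 + 3/38 = 801/38
1 + 1/(801/38) = 1 + 38/801 = 839/801
1 + 1/(839/801) = 1 + 801/839 = 1640/839
1 + 1/(1640/839) = 1 + 839/1640 = 2479/1640
6 + 1/(2479/1640) = 6 + 1640/2479 = 16514/2479

16514/2479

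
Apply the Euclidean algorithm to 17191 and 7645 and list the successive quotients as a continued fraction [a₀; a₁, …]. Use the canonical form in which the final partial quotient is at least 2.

[2; 4, 46, 2, 1, 2, 1, 3]

17191 = 2·7645 + 1901, so a_0 = 2
7645 = 4·1901 + 41, so a_1 = 4
1901 = 46·41 + 15, so a_2 = 46
41 = 2·15 + 11, so a_3 = 2
15 = 1·11 + 4, so a_4 = 1
11 = 2·4 + 3, so a_5 = 2
4 = 1·3 + 1, so a_6 = 1
3 = 3·1 + 0, so a_7 = 3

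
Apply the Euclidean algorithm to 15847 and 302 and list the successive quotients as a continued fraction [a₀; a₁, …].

[52; 2, 8, 1, 15]

⌊15847/302⌋ = 52, remainder 143
⌊302/143⌋ = 2, remainder 16
⌊143/16⌋ = 8, remainder 15
⌊16/15⌋ = 1, remainder 1
⌊15/1⌋ = 15, remainder 0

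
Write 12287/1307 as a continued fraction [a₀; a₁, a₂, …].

[9; 2, 2, 43, 6]

Apply division with remainder until the remainder is 0:
⌊12287/1307⌋ = 9, remainder 524
⌊1307/524⌋ = 2, remainder 259
⌊524/259⌋ = 2, remainder 6
⌊259/6⌋ = 43, remainder 1
⌊6/1⌋ = 6, remainder 0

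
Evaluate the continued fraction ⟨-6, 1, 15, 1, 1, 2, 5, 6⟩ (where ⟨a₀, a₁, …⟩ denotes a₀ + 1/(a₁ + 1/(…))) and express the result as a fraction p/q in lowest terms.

-14022/2771

Build up convergents one term at a time:
a_0 = -6: -6/1
a_1 = 1: -5/1
a_2 = 15: -81/16
a_3 = 1: -86/17
a_4 = 1: -167/33
a_5 = 2: -420/83
a_6 = 5: -2267/448
a_7 = 6: -14022/2771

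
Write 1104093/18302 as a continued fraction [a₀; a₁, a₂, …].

[60; 3, 15, 1, 1, 2, 8, 9]

1104093 = 60·18302 + 5973, so a_0 = 60
18302 = 3·5973 + 383, so a_1 = 3
5973 = 15·383 + 228, so a_2 = 15
383 = 1·228 + 155, so a_3 = 1
228 = 1·155 + 73, so a_4 = 1
155 = 2·73 + 9, so a_5 = 2
73 = 8·9 + 1, so a_6 = 8
9 = 9·1 + 0, so a_7 = 9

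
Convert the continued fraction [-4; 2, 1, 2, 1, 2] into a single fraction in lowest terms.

-109/30

Starting at the tail and folding back:
Start with 2.
1 + 1/(2/1) = 1 + 1/2 = 3/2
2 + 1/(3/2) = 2 + 2/3 = 8/3
1 + 1/(8/3) = 1 + 3/8 = 11/8
2 + 1/(11/8) = 2 + 8/11 = 30/11
-4 + 1/(30/11) = -4 + 11/30 = -109/30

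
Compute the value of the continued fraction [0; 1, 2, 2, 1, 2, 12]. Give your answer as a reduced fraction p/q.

a_0 = 0: 0/1
a_1 = 1: 1/1
a_2 = 2: 2/3
a_3 = 2: 5/7
a_4 = 1: 7/10
a_5 = 2: 19/27
a_6 = 12: 235/334

235/334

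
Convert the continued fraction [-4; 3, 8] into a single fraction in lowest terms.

-92/25

a_0 = -4: -4/1
a_1 = 3: -11/3
a_2 = 8: -92/25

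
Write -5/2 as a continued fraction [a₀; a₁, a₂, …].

[-3; 2]

⌊-5/2⌋ = -3, remainder 1
⌊2/1⌋ = 2, remainder 0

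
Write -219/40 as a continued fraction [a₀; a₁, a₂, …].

Repeatedly divide and take the remainder:
-219 ÷ 40 → quotient -6, remainder 21
40 ÷ 21 → quotient 1, remainder 19
21 ÷ 19 → quotient 1, remainder 2
19 ÷ 2 → quotient 9, remainder 1
2 ÷ 1 → quotient 2, remainder 0

[-6; 1, 1, 9, 2]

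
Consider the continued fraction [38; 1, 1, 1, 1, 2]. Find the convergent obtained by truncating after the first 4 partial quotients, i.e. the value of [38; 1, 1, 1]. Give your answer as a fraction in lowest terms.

116/3

a_0 = 38: 38/1
a_1 = 1: 39/1
a_2 = 1: 77/2
a_3 = 1: 116/3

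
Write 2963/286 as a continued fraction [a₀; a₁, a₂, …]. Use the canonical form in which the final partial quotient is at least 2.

2963 = 10·286 + 103, so a_0 = 10
286 = 2·103 + 80, so a_1 = 2
103 = 1·80 + 23, so a_2 = 1
80 = 3·23 + 11, so a_3 = 3
23 = 2·11 + 1, so a_4 = 2
11 = 11·1 + 0, so a_5 = 11

[10; 2, 1, 3, 2, 11]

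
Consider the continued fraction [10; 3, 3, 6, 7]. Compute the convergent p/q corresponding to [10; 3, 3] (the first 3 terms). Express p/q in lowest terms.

a_0 = 10: 10/1
a_1 = 3: 31/3
a_2 = 3: 103/10

103/10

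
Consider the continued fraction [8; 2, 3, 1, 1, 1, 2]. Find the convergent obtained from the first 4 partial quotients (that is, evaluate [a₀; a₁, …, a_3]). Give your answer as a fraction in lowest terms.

Start with 1.
3 + 1/(1/1) = 3 + 1/1 = 4/1
2 + 1/(4/1) = 2 + 1/4 = 9/4
8 + 1/(9/4) = 8 + 4/9 = 76/9

76/9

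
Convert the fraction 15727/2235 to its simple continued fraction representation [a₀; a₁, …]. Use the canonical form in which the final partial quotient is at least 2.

[7; 27, 3, 1, 9, 2]

Repeatedly divide and take the remainder:
15727 = 7·2235 + 82, so a_0 = 7
2235 = 27·82 + 21, so a_1 = 27
82 = 3·21 + 19, so a_2 = 3
21 = 1·19 + 2, so a_3 = 1
19 = 9·2 + 1, so a_4 = 9
2 = 2·1 + 0, so a_5 = 2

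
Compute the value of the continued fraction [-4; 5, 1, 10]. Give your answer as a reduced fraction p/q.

a_0 = -4: -4/1
a_1 = 5: -19/5
a_2 = 1: -23/6
a_3 = 10: -249/65

-249/65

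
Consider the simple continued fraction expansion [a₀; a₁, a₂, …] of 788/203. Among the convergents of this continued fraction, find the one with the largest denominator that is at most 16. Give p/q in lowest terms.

31/8

List convergents until the denominator exceeds the bound:
a_0 = 3: 3/1  (≤ bound)
a_1 = 1: 4/1  (≤ bound)
a_2 = 7: 31/8  (≤ bound)
a_3 = 2: 66/17  (> 16, stop)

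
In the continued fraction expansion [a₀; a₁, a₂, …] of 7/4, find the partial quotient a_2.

Apply division with remainder until the remainder is 0:
7 = 1·4 + 3, so a_0 = 1
4 = 1·3 + 1, so a_1 = 1
3 = 3·1 + 0, so a_2 = 3

3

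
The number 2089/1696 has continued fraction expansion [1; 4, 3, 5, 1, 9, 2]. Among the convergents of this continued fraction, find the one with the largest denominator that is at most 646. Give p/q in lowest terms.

a_0 = 1: 1/1  (≤ bound)
a_1 = 4: 5/4  (≤ bound)
a_2 = 3: 16/13  (≤ bound)
a_3 = 5: 85/69  (≤ bound)
a_4 = 1: 101/82  (≤ bound)
a_5 = 9: 994/807  (> 646, stop)

101/82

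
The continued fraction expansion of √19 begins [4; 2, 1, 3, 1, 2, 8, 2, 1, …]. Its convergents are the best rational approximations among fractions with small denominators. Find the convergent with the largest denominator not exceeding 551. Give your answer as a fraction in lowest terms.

1421/326

List convergents until the denominator exceeds the bound:
a_0 = 4: 4/1  (≤ bound)
a_1 = 2: 9/2  (≤ bound)
a_2 = 1: 13/3  (≤ bound)
a_3 = 3: 48/11  (≤ bound)
a_4 = 1: 61/14  (≤ bound)
a_5 = 2: 170/39  (≤ bound)
a_6 = 8: 1421/326  (≤ bound)
a_7 = 2: 3012/691  (> 551, stop)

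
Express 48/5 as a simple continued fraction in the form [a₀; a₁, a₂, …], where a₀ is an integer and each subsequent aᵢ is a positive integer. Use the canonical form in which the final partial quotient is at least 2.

[9; 1, 1, 2]

⌊48/5⌋ = 9, remainder 3
⌊5/3⌋ = 1, remainder 2
⌊3/2⌋ = 1, remainder 1
⌊2/1⌋ = 2, remainder 0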